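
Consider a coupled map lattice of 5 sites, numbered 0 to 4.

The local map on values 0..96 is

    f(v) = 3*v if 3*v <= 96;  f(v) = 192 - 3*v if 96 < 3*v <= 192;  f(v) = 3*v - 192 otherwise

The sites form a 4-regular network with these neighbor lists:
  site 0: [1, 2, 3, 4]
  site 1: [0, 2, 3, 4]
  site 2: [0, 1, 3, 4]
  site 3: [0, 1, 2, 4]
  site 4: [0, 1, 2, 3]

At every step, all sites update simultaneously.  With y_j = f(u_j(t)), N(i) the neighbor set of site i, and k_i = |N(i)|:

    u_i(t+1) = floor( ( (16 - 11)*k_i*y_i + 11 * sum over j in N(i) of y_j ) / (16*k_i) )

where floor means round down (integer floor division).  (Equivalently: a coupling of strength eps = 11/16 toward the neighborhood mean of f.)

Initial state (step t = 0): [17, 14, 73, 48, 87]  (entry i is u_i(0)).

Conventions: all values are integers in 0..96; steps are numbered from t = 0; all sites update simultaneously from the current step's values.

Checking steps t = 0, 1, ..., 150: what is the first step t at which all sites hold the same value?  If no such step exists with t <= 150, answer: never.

Answer: 4
Key observation: Synchronization is absorbing here: once all sites are equal they stay equal, and step 4 is the first all-equal step.

Derivation:
t=0: [17, 14, 73, 48, 87]  (not all equal)
t=1: [47, 46, 44, 47, 50]  (not all equal)
t=2: [51, 51, 52, 51, 50]  (not all equal)
t=3: [39, 39, 38, 39, 39]  (not all equal)
t=4: [75, 75, 75, 75, 75]  (all equal)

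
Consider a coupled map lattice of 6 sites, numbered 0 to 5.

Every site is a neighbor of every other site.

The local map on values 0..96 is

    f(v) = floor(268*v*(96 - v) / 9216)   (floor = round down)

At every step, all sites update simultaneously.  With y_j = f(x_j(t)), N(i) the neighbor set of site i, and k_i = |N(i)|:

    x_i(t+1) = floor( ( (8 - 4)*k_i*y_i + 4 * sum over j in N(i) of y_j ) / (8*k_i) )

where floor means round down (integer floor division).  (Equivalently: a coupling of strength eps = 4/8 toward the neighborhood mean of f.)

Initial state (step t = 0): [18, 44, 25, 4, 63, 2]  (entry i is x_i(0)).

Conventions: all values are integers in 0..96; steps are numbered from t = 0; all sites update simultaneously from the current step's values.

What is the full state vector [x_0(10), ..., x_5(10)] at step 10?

Simulating step by step:
t=0: [18, 44, 25, 4, 63, 2]
t=1: [39, 49, 43, 27, 47, 25]
t=2: [62, 63, 63, 58, 63, 57]
t=3: [61, 60, 60, 62, 60, 62]
t=4: [61, 61, 61, 61, 61, 61]
t=5: [62, 62, 62, 62, 62, 62]
t=6: [61, 61, 61, 61, 61, 61]
t=7: [62, 62, 62, 62, 62, 62]
t=8: [61, 61, 61, 61, 61, 61]
t=9: [62, 62, 62, 62, 62, 62]
t=10: [61, 61, 61, 61, 61, 61]

Answer: [61, 61, 61, 61, 61, 61]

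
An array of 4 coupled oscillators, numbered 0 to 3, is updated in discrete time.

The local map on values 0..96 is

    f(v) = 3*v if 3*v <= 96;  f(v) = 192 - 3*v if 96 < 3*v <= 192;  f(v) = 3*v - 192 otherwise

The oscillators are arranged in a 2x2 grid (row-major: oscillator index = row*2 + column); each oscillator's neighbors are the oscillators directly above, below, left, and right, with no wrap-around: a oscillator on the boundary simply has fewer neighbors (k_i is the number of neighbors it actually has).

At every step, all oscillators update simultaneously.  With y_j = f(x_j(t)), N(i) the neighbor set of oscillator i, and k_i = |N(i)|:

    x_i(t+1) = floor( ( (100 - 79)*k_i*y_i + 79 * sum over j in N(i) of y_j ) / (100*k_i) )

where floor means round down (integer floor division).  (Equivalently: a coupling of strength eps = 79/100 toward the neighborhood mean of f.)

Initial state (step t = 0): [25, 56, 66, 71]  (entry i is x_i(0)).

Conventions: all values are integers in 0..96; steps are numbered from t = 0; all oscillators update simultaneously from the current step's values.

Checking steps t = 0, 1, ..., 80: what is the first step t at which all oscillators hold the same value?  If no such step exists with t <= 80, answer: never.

Simulating step by step:
t=0: [25, 56, 66, 71]  (not all equal)
t=1: [27, 42, 39, 16]  (not all equal)
t=2: [72, 64, 66, 65]  (not all equal)
t=3: [7, 10, 11, 3]  (not all equal)
t=4: [29, 18, 18, 26]  (not all equal)
t=5: [60, 76, 76, 59]  (not all equal)
t=6: [30, 18, 18, 31]  (not all equal)
t=7: [61, 83, 83, 62]  (not all equal)
t=8: [46, 17, 17, 46]  (not all equal)
t=9: [51, 53, 53, 51]  (not all equal)
t=10: [34, 37, 37, 34]  (not all equal)
t=11: [82, 88, 88, 82]  (not all equal)
t=12: [68, 57, 57, 68]  (not all equal)
t=13: [19, 13, 13, 19]  (not all equal)
t=14: [42, 53, 53, 42]  (not all equal)
t=15: [39, 59, 59, 39]  (not all equal)
t=16: [27, 62, 62, 27]  (not all equal)
t=17: [21, 65, 65, 21]  (not all equal)
t=18: [15, 50, 50, 15]  (not all equal)
t=19: [42, 44, 44, 42]  (not all equal)
t=20: [61, 64, 64, 61]  (not all equal)
t=21: [1, 7, 7, 1]  (not all equal)
t=22: [17, 6, 6, 17]  (not all equal)
t=23: [24, 44, 44, 24]  (not all equal)
t=24: [62, 69, 69, 62]  (not all equal)
t=25: [13, 7, 7, 13]  (not all equal)
t=26: [24, 35, 35, 24]  (not all equal)
t=27: [83, 75, 75, 83]  (not all equal)
t=28: [38, 51, 51, 38]  (not all equal)
t=29: [47, 69, 69, 47]  (not all equal)
t=30: [22, 43, 43, 22]  (not all equal)
t=31: [63, 65, 65, 63]  (not all equal)
t=32: [3, 3, 3, 3]  (all equal)

Answer: 32
Key observation: Synchronization is absorbing here: once all oscillators are equal they stay equal, and step 32 is the first all-equal step.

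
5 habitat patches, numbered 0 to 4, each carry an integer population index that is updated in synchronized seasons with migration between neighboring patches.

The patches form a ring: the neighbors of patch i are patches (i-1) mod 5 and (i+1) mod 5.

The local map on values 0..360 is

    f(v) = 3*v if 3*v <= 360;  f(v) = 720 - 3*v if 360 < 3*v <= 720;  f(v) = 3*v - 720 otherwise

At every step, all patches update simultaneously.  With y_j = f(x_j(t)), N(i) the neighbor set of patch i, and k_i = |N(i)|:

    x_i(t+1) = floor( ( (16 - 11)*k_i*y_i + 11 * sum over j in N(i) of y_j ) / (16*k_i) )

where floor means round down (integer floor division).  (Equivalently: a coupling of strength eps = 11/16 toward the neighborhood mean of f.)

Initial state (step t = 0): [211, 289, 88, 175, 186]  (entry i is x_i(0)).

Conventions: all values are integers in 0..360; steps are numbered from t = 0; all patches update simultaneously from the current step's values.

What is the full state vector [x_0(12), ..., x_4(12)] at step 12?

Answer: [166, 111, 173, 261, 253]

Derivation:
t=0: [211, 289, 88, 175, 186]
t=1: [133, 166, 200, 207, 147]
t=2: [272, 220, 147, 168, 231]
t=3: [59, 147, 182, 172, 115]
t=4: [269, 207, 220, 242, 238]
t=5: [63, 81, 54, 24, 33]
t=6: [176, 196, 158, 112, 120]
t=7: [229, 191, 237, 313, 294]
t=8: [116, 60, 128, 127, 137]
t=9: [276, 291, 283, 327, 332]
t=10: [181, 129, 182, 220, 213]
t=11: [197, 224, 189, 106, 106]
t=12: [166, 111, 173, 261, 253]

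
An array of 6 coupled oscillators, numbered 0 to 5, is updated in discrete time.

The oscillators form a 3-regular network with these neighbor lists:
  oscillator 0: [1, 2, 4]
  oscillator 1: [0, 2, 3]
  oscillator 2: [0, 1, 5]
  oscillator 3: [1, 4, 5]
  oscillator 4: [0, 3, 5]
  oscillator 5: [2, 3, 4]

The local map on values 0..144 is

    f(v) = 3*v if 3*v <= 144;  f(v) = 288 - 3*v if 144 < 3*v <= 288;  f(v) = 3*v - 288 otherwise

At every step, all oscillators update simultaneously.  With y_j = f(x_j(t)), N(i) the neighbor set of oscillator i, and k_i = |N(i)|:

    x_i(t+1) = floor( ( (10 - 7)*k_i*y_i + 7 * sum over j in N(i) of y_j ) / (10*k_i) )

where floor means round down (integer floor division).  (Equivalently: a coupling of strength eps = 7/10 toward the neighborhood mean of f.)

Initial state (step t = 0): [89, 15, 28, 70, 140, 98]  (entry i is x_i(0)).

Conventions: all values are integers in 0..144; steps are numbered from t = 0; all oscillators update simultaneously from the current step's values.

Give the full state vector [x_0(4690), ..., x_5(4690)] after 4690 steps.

Answer: [72, 72, 72, 72, 72, 72]
Key observation: The state at step 25, [72, 72, 72, 72, 72, 72], reappears at step 26: the system is in a cycle of period 1 from step 25 on.  Therefore the state at step 4690 equals the state at step 25 + ((4690 - 25) mod 1) = 25, which is [72, 72, 72, 72, 72, 72].

Derivation:
t=0: [89, 15, 28, 70, 140, 98]
t=1: [67, 56, 42, 66, 64, 70]
t=2: [105, 106, 104, 95, 88, 96]
t=3: [26, 21, 20, 13, 14, 11]
t=4: [61, 60, 58, 43, 47, 42]
t=5: [116, 113, 113, 126, 126, 127]
t=6: [62, 62, 62, 81, 83, 81]
t=7: [87, 88, 88, 56, 56, 56]
t=8: [47, 47, 47, 97, 98, 97]
t=9: [109, 108, 108, 35, 36, 35]
t=10: [53, 52, 52, 89, 90, 89]
t=11: [104, 105, 105, 46, 45, 46]
t=12: [51, 52, 52, 111, 110, 111]
t=13: [111, 112, 112, 64, 65, 64]
t=14: [57, 58, 58, 84, 83, 84]
t=15: [97, 96, 96, 54, 55, 54]
t=16: [29, 30, 30, 95, 96, 95]
t=17: [68, 69, 69, 22, 21, 22]
t=18: [77, 78, 78, 68, 69, 68]
t=19: [61, 61, 61, 76, 76, 76]
t=20: [94, 94, 94, 70, 70, 70]
t=21: [22, 22, 22, 61, 61, 61]
t=22: [75, 75, 75, 95, 95, 95]
t=23: [49, 49, 49, 17, 17, 17]
t=24: [120, 120, 120, 72, 72, 72]
t=25: [72, 72, 72, 72, 72, 72]
t=26: [72, 72, 72, 72, 72, 72]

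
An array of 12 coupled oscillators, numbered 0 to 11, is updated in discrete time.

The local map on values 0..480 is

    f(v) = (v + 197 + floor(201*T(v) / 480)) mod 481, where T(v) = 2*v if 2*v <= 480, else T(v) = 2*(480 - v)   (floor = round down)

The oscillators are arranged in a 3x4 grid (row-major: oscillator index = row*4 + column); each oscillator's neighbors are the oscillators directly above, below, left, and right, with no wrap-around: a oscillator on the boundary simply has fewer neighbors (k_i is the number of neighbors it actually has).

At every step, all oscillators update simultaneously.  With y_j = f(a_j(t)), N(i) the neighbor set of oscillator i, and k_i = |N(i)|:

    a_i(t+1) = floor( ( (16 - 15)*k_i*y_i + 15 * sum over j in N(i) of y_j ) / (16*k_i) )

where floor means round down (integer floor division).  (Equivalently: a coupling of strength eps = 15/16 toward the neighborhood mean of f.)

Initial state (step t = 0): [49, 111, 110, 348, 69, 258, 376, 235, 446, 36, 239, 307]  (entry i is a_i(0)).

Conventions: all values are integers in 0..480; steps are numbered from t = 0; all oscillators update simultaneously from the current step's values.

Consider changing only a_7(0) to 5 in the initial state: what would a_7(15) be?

Answer: a_7(15) = 183
Key observation: This trace re-runs the system from the modified initial state.

Derivation:
t=0: [49, 111, 110, 348, 69, 258, 376, 5, 446, 36, 239, 307]
t=1: [356, 289, 260, 294, 218, 282, 226, 175, 286, 173, 200, 179]
t=2: [142, 165, 153, 102, 164, 114, 112, 108, 80, 130, 70, 59]
t=3: [45, 420, 281, 433, 378, 229, 401, 365, 233, 363, 377, 356]
t=4: [188, 192, 184, 171, 185, 178, 164, 181, 175, 154, 178, 177]
t=5: [61, 53, 39, 49, 47, 147, 45, 30, 252, 68, 170, 45]
t=6: [289, 344, 285, 261, 309, 305, 255, 279, 293, 224, 276, 148]
t=7: [170, 165, 164, 163, 165, 157, 163, 256, 148, 162, 245, 181]
t=8: [19, 16, 16, 83, 157, 15, 79, 34, 44, 197, 33, 151]
t=9: [122, 226, 300, 249, 229, 166, 247, 380, 55, 241, 295, 271]
t=10: [151, 198, 150, 171, 239, 137, 134, 160, 155, 161, 159, 171]
t=11: [139, 440, 202, 227, 297, 189, 247, 157, 77, 143, 151, 10]
t=12: [194, 199, 155, 50, 276, 231, 157, 158, 314, 302, 289, 237]
t=13: [118, 71, 116, 20, 129, 105, 72, 138, 164, 158, 110, 89]
t=14: [382, 399, 303, 417, 283, 281, 406, 316, 207, 251, 242, 420]
t=15: [172, 170, 182, 169, 147, 170, 165, 183, 156, 139, 174, 164]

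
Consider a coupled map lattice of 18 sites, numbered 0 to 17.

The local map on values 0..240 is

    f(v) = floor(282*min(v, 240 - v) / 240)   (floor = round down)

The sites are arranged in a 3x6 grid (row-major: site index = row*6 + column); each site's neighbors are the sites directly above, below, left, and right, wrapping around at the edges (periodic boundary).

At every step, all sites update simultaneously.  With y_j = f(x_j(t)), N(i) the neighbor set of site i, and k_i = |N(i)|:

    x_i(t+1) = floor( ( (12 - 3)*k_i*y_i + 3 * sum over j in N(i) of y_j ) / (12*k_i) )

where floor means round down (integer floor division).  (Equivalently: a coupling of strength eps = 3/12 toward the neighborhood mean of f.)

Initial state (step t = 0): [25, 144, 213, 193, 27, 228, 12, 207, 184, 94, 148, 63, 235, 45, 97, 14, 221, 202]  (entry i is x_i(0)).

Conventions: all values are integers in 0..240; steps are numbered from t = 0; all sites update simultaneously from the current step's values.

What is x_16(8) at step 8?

Simulating step by step:
t=0: [25, 144, 213, 193, 27, 228, 12, 207, 184, 94, 148, 63, 235, 45, 97, 14, 221, 202]
t=1: [30, 93, 44, 53, 35, 21, 19, 43, 67, 97, 95, 66, 12, 55, 95, 30, 28, 40]
t=2: [36, 94, 60, 61, 45, 30, 27, 54, 78, 102, 99, 70, 21, 65, 97, 46, 38, 44]
t=3: [44, 98, 76, 71, 55, 40, 36, 66, 91, 110, 105, 76, 30, 76, 102, 62, 50, 49]
t=4: [53, 105, 93, 84, 67, 51, 47, 79, 105, 120, 113, 83, 41, 88, 111, 78, 63, 57]
t=5: [64, 115, 111, 99, 81, 63, 59, 94, 121, 133, 123, 92, 53, 101, 124, 95, 78, 66]
t=6: [77, 128, 130, 115, 97, 77, 73, 111, 135, 125, 128, 103, 67, 116, 133, 112, 94, 78]
t=7: [91, 128, 128, 133, 113, 93, 89, 127, 124, 133, 128, 115, 83, 131, 126, 129, 111, 93]
t=8: [107, 129, 131, 126, 129, 111, 107, 130, 134, 126, 130, 129, 100, 126, 132, 129, 128, 111]

Answer: x_16(8) = 128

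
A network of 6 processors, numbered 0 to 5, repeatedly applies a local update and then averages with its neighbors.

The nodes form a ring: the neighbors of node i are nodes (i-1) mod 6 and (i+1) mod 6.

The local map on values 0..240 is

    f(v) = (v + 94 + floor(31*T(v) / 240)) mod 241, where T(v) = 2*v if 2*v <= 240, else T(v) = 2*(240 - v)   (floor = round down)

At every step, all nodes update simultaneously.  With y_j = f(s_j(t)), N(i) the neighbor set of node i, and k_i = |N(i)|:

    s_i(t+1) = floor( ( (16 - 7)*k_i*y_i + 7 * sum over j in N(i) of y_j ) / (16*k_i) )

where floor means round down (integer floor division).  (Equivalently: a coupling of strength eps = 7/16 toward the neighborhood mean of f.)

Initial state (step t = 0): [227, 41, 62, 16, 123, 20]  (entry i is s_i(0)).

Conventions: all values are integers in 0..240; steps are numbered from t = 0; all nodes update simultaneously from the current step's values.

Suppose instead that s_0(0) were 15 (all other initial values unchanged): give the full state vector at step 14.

Simulating step by step:
t=0: [15, 41, 62, 16, 123, 20]
t=1: [120, 143, 153, 103, 54, 92]
t=2: [52, 18, 69, 166, 185, 153]
t=3: [120, 139, 134, 72, 43, 61]
t=4: [43, 14, 52, 138, 160, 128]
t=5: [109, 129, 117, 51, 24, 44]
t=6: [164, 56, 36, 116, 136, 161]
t=7: [63, 130, 166, 168, 68, 30]
t=8: [128, 52, 32, 69, 137, 150]
t=9: [45, 120, 149, 134, 54, 20]
t=10: [111, 40, 18, 48, 119, 134]
t=11: [165, 157, 130, 112, 37, 59]
t=12: [64, 27, 64, 164, 166, 133]
t=13: [128, 147, 133, 66, 32, 53]
t=14: [45, 18, 51, 131, 149, 121]

Answer: [45, 18, 51, 131, 149, 121]
Key observation: This trace re-runs the system from the modified initial state.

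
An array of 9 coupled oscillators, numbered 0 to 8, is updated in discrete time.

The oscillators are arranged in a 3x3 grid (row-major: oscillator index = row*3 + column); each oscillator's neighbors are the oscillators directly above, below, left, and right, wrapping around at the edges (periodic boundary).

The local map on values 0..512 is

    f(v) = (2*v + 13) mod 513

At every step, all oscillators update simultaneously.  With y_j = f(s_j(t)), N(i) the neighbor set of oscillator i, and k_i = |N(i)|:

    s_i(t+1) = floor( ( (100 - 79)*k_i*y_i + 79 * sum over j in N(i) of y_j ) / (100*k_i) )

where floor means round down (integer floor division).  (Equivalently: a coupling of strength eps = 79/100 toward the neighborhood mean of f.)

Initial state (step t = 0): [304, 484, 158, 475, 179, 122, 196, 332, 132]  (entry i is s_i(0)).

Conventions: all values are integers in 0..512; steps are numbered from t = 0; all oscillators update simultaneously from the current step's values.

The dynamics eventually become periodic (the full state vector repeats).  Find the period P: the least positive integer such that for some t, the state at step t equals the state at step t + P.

Simulating step by step:
t=0: [304, 484, 158, 475, 179, 122, 196, 332, 132]
t=1: [348, 290, 288, 319, 342, 335, 282, 334, 286]
t=2: [111, 140, 118, 150, 148, 128, 126, 114, 109]
t=3: [270, 265, 255, 278, 285, 274, 257, 267, 250]
t=4: [30, 36, 25, 45, 47, 36, 28, 29, 20]
t=5: [78, 79, 71, 87, 90, 82, 73, 76, 68]
t=6: [168, 170, 164, 177, 178, 172, 165, 167, 160]
t=7: [350, 351, 346, 357, 358, 353, 347, 348, 344]
t=8: [200, 201, 197, 206, 206, 203, 198, 199, 195]
t=9: [413, 414, 411, 418, 419, 415, 412, 412, 409]
t=10: [327, 327, 324, 330, 331, 328, 325, 326, 323]
t=11: [153, 154, 151, 156, 156, 154, 152, 152, 150]
t=12: [319, 319, 317, 321, 321, 319, 318, 318, 316]
t=13: [137, 137, 135, 139, 139, 137, 136, 136, 135]
t=14: [286, 286, 285, 288, 288, 287, 286, 286, 284]
t=15: [72, 72, 71, 74, 74, 72, 72, 72, 71]
t=16: [157, 157, 156, 158, 158, 157, 157, 157, 156]
t=17: [327, 327, 326, 327, 327, 327, 327, 327, 326]
t=18: [153, 153, 153, 154, 154, 153, 153, 153, 153]
t=19: [319, 319, 319, 319, 319, 319, 319, 319, 319]
t=20: [138, 138, 138, 138, 138, 138, 138, 138, 138]
t=21: [289, 289, 289, 289, 289, 289, 289, 289, 289]
t=22: [78, 78, 78, 78, 78, 78, 78, 78, 78]
t=23: [169, 169, 169, 169, 169, 169, 169, 169, 169]
t=24: [351, 351, 351, 351, 351, 351, 351, 351, 351]
t=25: [202, 202, 202, 202, 202, 202, 202, 202, 202]
t=26: [417, 417, 417, 417, 417, 417, 417, 417, 417]
t=27: [334, 334, 334, 334, 334, 334, 334, 334, 334]
t=28: [168, 168, 168, 168, 168, 168, 168, 168, 168]
t=29: [349, 349, 349, 349, 349, 349, 349, 349, 349]
t=30: [198, 198, 198, 198, 198, 198, 198, 198, 198]
t=31: [409, 409, 409, 409, 409, 409, 409, 409, 409]
t=32: [318, 318, 318, 318, 318, 318, 318, 318, 318]
t=33: [136, 136, 136, 136, 136, 136, 136, 136, 136]
t=34: [285, 285, 285, 285, 285, 285, 285, 285, 285]
t=35: [70, 70, 70, 70, 70, 70, 70, 70, 70]
t=36: [153, 153, 153, 153, 153, 153, 153, 153, 153]
t=37: [319, 319, 319, 319, 319, 319, 319, 319, 319]

Answer: 18
Key observation: The state at step 19, [319, 319, 319, 319, 319, 319, 319, 319, 319], reappears at step 37 — and no state repeats earlier — so the cycle the system enters has period 18.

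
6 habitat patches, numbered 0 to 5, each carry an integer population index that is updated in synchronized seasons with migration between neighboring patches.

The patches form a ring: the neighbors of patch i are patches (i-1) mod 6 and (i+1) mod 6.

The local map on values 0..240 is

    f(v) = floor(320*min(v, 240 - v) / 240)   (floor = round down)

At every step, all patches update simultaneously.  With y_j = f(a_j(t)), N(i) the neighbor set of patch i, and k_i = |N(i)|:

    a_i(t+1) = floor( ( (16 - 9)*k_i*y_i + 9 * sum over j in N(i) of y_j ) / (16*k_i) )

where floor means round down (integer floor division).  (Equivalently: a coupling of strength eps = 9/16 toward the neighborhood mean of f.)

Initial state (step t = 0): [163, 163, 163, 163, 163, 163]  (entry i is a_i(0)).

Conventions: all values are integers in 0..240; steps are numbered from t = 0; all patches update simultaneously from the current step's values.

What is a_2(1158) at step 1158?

Answer: a_2(1158) = 136
Key observation: The state at step 2, [136, 136, 136, 136, 136, 136], reappears at step 4: the system is in a cycle of period 2 from step 2 on.  Therefore the state at step 1158 equals the state at step 2 + ((1158 - 2) mod 2) = 2, which is [136, 136, 136, 136, 136, 136].

Derivation:
t=0: [163, 163, 163, 163, 163, 163]
t=1: [102, 102, 102, 102, 102, 102]
t=2: [136, 136, 136, 136, 136, 136]
t=3: [138, 138, 138, 138, 138, 138]
t=4: [136, 136, 136, 136, 136, 136]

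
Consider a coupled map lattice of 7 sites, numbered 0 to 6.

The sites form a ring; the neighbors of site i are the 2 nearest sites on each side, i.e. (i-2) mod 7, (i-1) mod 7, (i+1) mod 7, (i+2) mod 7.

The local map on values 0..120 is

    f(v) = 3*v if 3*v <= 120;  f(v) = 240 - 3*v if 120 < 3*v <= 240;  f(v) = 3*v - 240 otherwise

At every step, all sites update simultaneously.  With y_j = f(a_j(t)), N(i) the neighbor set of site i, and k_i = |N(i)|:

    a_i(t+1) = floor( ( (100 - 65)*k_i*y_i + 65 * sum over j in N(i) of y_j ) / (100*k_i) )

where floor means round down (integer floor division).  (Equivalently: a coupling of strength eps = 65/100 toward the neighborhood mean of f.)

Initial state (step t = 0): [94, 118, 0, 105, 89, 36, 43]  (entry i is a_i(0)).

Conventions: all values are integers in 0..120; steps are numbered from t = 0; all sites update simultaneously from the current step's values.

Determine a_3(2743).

Simulating step by step:
t=0: [94, 118, 0, 105, 89, 36, 43]
t=1: [68, 76, 41, 66, 57, 79, 86]
t=2: [36, 38, 66, 47, 53, 27, 25]
t=3: [88, 92, 80, 86, 76, 87, 88]
t=4: [21, 23, 14, 17, 14, 20, 23]
t=5: [61, 60, 51, 52, 50, 57, 62]
t=6: [63, 66, 77, 79, 79, 70, 63]
t=7: [39, 33, 19, 14, 16, 28, 38]
t=8: [98, 88, 69, 61, 65, 81, 96]
t=9: [36, 39, 40, 37, 38, 34, 37]
t=10: [110, 114, 115, 112, 112, 107, 110]
t=11: [92, 97, 99, 96, 94, 88, 91]
t=12: [39, 46, 48, 45, 41, 34, 36]
t=13: [107, 104, 105, 104, 107, 108, 108]
t=14: [79, 75, 75, 75, 79, 81, 81]
t=15: [6, 11, 11, 11, 6, 4, 4]
t=16: [20, 27, 28, 27, 20, 17, 17]
t=17: [64, 73, 75, 73, 64, 58, 58]
t=18: [44, 31, 27, 31, 44, 52, 52]
t=19: [93, 92, 93, 92, 93, 93, 93]
t=20: [38, 37, 38, 37, 38, 38, 38]
t=21: [113, 112, 113, 112, 113, 113, 113]
t=22: [98, 97, 98, 97, 98, 98, 98]
t=23: [53, 52, 53, 52, 53, 53, 53]
t=24: [81, 82, 81, 82, 81, 81, 81]
t=25: [3, 4, 3, 4, 3, 3, 3]
t=26: [9, 10, 9, 10, 9, 9, 9]
t=27: [27, 28, 27, 28, 27, 27, 27]
t=28: [81, 82, 81, 82, 81, 81, 81]

Answer: a_3(2743) = 28
Key observation: The state at step 24, [81, 82, 81, 82, 81, 81, 81], reappears at step 28: the system is in a cycle of period 4 from step 24 on.  Therefore the state at step 2743 equals the state at step 24 + ((2743 - 24) mod 4) = 27, which is [27, 28, 27, 28, 27, 27, 27].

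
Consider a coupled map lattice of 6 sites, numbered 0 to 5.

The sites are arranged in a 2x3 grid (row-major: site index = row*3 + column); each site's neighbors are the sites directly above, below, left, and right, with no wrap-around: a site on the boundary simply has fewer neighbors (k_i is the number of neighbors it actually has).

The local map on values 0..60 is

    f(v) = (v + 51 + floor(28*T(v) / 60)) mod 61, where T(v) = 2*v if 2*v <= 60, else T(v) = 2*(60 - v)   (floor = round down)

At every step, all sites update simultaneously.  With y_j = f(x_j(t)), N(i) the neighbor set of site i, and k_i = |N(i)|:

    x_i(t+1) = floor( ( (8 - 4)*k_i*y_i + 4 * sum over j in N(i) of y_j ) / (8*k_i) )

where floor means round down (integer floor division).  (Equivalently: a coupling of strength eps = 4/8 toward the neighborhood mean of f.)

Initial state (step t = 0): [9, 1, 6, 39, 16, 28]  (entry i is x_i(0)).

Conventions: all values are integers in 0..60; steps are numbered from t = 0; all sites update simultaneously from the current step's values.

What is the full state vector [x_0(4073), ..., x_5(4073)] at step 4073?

Answer: [49, 49, 49, 49, 49, 49]
Key observation: The state at step 4, [49, 49, 49, 49, 49, 49], reappears at step 5: the system is in a cycle of period 1 from step 4 on.  Therefore the state at step 4073 equals the state at step 4 + ((4073 - 4) mod 1) = 4, which is [49, 49, 49, 49, 49, 49].

Derivation:
t=0: [9, 1, 6, 39, 16, 28]
t=1: [28, 30, 24, 30, 34, 27]
t=2: [46, 45, 40, 47, 47, 42]
t=3: [49, 48, 48, 49, 48, 48]
t=4: [49, 49, 49, 49, 49, 49]
t=5: [49, 49, 49, 49, 49, 49]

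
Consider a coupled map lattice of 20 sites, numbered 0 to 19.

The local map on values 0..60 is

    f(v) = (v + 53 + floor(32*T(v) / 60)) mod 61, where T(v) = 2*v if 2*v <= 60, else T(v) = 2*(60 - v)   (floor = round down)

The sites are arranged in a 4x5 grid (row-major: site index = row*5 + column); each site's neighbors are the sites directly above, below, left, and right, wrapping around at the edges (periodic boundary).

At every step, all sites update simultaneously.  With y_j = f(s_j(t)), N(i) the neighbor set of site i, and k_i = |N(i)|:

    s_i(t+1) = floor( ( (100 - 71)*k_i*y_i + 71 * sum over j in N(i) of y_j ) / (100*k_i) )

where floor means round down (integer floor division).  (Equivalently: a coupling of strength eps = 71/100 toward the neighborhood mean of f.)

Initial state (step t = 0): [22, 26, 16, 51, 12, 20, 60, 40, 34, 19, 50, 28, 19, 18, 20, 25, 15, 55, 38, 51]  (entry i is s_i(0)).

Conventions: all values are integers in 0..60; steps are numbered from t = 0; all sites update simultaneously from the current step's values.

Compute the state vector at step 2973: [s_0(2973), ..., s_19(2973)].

Simulating step by step:
t=0: [22, 26, 16, 51, 12, 20, 60, 40, 34, 19, 50, 28, 19, 18, 20, 25, 15, 55, 38, 51]
t=1: [35, 37, 43, 41, 35, 40, 47, 43, 44, 32, 43, 42, 41, 38, 38, 41, 40, 38, 48, 40]
t=2: [53, 52, 53, 52, 53, 52, 52, 52, 53, 53, 53, 52, 53, 52, 53, 53, 53, 52, 52, 52]
t=3: [52, 52, 52, 52, 52, 52, 52, 52, 52, 52, 52, 52, 52, 52, 52, 52, 52, 52, 52, 52]
t=4: [52, 52, 52, 52, 52, 52, 52, 52, 52, 52, 52, 52, 52, 52, 52, 52, 52, 52, 52, 52]

Answer: [52, 52, 52, 52, 52, 52, 52, 52, 52, 52, 52, 52, 52, 52, 52, 52, 52, 52, 52, 52]
Key observation: The state at step 3, [52, 52, 52, 52, 52, 52, 52, 52, 52, 52, 52, 52, 52, 52, 52, 52, 52, 52, 52, 52], reappears at step 4: the system is in a cycle of period 1 from step 3 on.  Therefore the state at step 2973 equals the state at step 3 + ((2973 - 3) mod 1) = 3, which is [52, 52, 52, 52, 52, 52, 52, 52, 52, 52, 52, 52, 52, 52, 52, 52, 52, 52, 52, 52].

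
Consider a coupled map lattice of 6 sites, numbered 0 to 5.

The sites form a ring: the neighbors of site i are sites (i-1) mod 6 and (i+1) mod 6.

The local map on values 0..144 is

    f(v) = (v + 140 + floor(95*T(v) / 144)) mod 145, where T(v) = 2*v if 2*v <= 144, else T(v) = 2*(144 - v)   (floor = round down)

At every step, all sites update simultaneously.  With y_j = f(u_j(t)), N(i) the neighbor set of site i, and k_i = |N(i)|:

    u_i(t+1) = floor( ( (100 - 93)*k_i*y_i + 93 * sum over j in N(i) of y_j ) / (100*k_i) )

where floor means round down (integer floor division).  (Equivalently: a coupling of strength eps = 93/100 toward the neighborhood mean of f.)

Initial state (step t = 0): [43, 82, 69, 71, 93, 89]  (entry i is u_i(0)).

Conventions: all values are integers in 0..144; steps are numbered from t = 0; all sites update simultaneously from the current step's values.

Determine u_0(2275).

Answer: u_0(2275) = 140
Key observation: The state at step 16, [140, 140, 140, 140, 140, 140], reappears at step 17: the system is in a cycle of period 1 from step 16 on.  Therefore the state at step 2275 equals the state at step 16 + ((2275 - 16) mod 1) = 16, which is [140, 140, 140, 140, 140, 140].

Derivation:
t=0: [43, 82, 69, 71, 93, 89]
t=1: [17, 49, 13, 10, 12, 49]
t=2: [102, 34, 60, 23, 60, 33]
t=3: [67, 70, 65, 127, 64, 70]
t=4: [11, 3, 72, 76, 82, 69]
t=5: [6, 17, 8, 15, 12, 16]
t=6: [31, 12, 30, 18, 29, 16]
t=7: [29, 61, 31, 61, 35, 61]
t=8: [130, 69, 131, 75, 131, 73]
t=9: [22, 133, 22, 134, 24, 134]
t=10: [135, 52, 135, 54, 135, 54]
t=11: [119, 139, 119, 139, 121, 139]
t=12: [130, 10, 130, 10, 130, 10]
t=13: [26, 134, 26, 134, 26, 134]
t=14: [135, 61, 135, 61, 135, 61]
t=15: [136, 140, 136, 140, 136, 140]
t=16: [140, 140, 140, 140, 140, 140]
t=17: [140, 140, 140, 140, 140, 140]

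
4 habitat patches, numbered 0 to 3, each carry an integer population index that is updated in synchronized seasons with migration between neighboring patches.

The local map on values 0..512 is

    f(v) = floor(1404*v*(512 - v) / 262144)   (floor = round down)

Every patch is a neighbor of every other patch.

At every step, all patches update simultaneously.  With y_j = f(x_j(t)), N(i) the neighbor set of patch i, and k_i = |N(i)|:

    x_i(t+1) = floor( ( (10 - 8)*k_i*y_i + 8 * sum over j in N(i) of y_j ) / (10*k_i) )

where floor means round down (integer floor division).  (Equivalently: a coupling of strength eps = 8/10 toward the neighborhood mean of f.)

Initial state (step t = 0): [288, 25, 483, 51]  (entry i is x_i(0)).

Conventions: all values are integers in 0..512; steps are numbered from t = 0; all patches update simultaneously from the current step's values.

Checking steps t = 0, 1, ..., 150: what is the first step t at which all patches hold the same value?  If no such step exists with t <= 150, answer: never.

Simulating step by step:
t=0: [288, 25, 483, 51]  (not all equal)
t=1: [139, 158, 157, 154]  (not all equal)
t=2: [293, 291, 291, 292]  (not all equal)
t=3: [343, 343, 343, 343]  (all equal)

Answer: 3
Key observation: Synchronization is absorbing here: once all patches are equal they stay equal, and step 3 is the first all-equal step.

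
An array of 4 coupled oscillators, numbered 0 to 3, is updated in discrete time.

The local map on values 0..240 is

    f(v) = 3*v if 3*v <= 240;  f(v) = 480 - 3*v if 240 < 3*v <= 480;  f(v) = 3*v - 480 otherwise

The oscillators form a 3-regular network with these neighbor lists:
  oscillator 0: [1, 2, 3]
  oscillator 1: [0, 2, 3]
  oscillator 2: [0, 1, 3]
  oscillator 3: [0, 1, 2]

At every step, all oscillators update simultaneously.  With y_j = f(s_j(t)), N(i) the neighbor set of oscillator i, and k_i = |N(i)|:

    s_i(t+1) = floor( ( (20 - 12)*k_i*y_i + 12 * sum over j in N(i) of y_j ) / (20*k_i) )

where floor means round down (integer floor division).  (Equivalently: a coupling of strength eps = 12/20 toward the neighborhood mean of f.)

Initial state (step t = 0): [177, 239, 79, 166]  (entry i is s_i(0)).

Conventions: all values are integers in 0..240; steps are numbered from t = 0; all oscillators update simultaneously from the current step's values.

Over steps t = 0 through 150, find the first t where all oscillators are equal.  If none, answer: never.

Simulating step by step:
t=0: [177, 239, 79, 166]  (not all equal)
t=1: [118, 156, 156, 112]  (not all equal)
t=2: [84, 61, 61, 87]  (not all equal)
t=3: [208, 199, 199, 206]  (not all equal)
t=4: [132, 126, 126, 130]  (not all equal)
t=5: [92, 96, 96, 93]  (not all equal)
t=6: [198, 196, 196, 198]  (not all equal)
t=7: [111, 110, 110, 111]  (not all equal)
t=8: [148, 148, 148, 148]  (all equal)

Answer: 8
Key observation: Synchronization is absorbing here: once all oscillators are equal they stay equal, and step 8 is the first all-equal step.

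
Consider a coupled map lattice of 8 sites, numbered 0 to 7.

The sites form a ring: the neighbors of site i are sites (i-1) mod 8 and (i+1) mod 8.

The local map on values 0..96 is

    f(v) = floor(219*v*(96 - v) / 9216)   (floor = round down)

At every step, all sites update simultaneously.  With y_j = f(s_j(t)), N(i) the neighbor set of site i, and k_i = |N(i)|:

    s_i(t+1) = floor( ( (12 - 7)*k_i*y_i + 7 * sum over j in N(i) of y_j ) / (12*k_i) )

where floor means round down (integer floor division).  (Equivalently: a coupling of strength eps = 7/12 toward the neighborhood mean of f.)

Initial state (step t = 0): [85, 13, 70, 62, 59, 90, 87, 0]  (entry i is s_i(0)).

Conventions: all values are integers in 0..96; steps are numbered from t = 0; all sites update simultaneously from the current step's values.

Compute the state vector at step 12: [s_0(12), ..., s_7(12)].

Simulating step by step:
t=0: [85, 13, 70, 62, 59, 90, 87, 0]
t=1: [16, 29, 39, 48, 39, 25, 11, 11]
t=2: [32, 43, 50, 52, 49, 39, 27, 24]
t=3: [47, 52, 54, 54, 53, 50, 45, 43]
t=4: [54, 53, 53, 53, 53, 54, 54, 54]
t=5: [53, 53, 54, 54, 53, 53, 53, 53]
t=6: [54, 53, 53, 53, 53, 54, 54, 54]
t=7: [53, 53, 54, 54, 53, 53, 53, 53]
t=8: [54, 53, 53, 53, 53, 54, 54, 54]
t=9: [53, 53, 54, 54, 53, 53, 53, 53]
t=10: [54, 53, 53, 53, 53, 54, 54, 54]
t=11: [53, 53, 54, 54, 53, 53, 53, 53]
t=12: [54, 53, 53, 53, 53, 54, 54, 54]

Answer: [54, 53, 53, 53, 53, 54, 54, 54]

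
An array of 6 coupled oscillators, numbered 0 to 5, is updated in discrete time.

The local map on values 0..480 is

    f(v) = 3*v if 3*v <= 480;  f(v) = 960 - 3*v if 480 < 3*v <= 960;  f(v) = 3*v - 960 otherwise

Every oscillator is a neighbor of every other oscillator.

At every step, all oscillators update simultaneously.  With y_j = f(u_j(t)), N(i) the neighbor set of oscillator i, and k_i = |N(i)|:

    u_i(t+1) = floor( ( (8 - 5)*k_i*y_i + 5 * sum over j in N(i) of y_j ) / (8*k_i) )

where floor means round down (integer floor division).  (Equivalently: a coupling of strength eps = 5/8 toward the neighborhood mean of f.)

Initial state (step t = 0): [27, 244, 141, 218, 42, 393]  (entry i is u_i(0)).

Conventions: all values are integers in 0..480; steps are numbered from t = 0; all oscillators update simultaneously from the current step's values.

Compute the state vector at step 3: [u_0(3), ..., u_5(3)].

Answer: [130, 151, 178, 162, 136, 149]

Derivation:
t=0: [27, 244, 141, 218, 42, 393]
t=1: [193, 229, 278, 249, 204, 227]
t=2: [297, 270, 234, 255, 289, 272]
t=3: [130, 151, 178, 162, 136, 149]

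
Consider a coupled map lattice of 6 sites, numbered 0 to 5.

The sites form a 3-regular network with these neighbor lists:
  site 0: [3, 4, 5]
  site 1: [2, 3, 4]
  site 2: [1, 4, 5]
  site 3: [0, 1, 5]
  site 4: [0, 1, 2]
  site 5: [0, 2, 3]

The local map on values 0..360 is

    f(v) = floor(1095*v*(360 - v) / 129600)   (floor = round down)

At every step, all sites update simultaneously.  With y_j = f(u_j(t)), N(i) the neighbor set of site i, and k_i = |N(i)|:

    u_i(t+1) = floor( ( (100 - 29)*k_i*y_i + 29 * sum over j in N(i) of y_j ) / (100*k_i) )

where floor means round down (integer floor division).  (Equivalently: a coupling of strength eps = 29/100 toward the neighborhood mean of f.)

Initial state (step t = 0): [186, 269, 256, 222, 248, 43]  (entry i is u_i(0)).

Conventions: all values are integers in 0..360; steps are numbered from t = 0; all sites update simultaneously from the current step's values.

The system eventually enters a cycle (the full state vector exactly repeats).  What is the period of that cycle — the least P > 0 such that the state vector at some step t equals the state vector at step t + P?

Answer: 2
Key observation: The state at step 20, [258, 258, 258, 258, 258, 258], reappears at step 22 — and no state repeats earlier — so the cycle the system enters has period 2.

Derivation:
t=0: [186, 269, 256, 222, 248, 43]
t=1: [252, 215, 212, 240, 234, 154]
t=2: [236, 259, 263, 245, 249, 261]
t=3: [241, 223, 217, 235, 231, 222]
t=4: [244, 256, 260, 249, 251, 255]
t=5: [236, 225, 221, 232, 229, 227]
t=6: [248, 255, 257, 250, 253, 254]
t=7: [232, 226, 224, 231, 227, 227]
t=8: [251, 254, 256, 251, 254, 254]
t=9: [230, 227, 224, 230, 227, 227]
t=10: [252, 254, 256, 252, 254, 254]
t=11: [228, 226, 224, 228, 226, 227]
t=12: [254, 255, 256, 254, 255, 255]
t=13: [226, 225, 224, 226, 225, 226]
t=14: [255, 256, 256, 255, 256, 255]
t=15: [225, 224, 224, 225, 224, 225]
t=16: [256, 256, 256, 256, 256, 256]
t=17: [224, 224, 224, 224, 224, 224]
t=18: [257, 257, 257, 257, 257, 257]
t=19: [223, 223, 223, 223, 223, 223]
t=20: [258, 258, 258, 258, 258, 258]
t=21: [222, 222, 222, 222, 222, 222]
t=22: [258, 258, 258, 258, 258, 258]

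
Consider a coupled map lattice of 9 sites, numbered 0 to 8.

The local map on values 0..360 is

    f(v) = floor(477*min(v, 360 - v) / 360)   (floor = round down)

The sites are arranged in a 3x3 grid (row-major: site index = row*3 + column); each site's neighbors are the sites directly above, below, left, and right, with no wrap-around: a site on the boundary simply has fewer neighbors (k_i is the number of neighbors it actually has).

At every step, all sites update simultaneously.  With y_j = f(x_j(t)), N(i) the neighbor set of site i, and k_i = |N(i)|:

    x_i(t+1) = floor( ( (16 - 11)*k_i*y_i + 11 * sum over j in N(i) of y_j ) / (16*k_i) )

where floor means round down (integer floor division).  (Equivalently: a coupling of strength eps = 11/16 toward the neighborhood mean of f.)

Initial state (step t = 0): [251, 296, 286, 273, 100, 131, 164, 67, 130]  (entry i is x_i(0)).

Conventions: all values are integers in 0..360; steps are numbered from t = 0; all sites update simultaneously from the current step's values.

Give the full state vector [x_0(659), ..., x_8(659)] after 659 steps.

Simulating step by step:
t=0: [251, 296, 286, 273, 100, 131, 164, 67, 130]
t=1: [113, 111, 118, 148, 120, 146, 137, 146, 143]
t=2: [164, 152, 165, 173, 174, 175, 190, 181, 191]
t=3: [215, 215, 216, 225, 226, 225, 230, 229, 230]
t=4: [187, 188, 186, 179, 179, 179, 174, 173, 174]
t=5: [231, 230, 231, 233, 233, 233, 232, 231, 232]
t=6: [170, 170, 170, 168, 169, 168, 169, 169, 169]
t=7: [223, 224, 223, 223, 223, 223, 222, 223, 222]
t=8: [180, 180, 180, 181, 180, 181, 181, 181, 181]
t=9: [237, 238, 237, 237, 237, 237, 237, 237, 237]
t=10: [161, 161, 161, 162, 161, 162, 162, 162, 162]
t=11: [213, 213, 213, 213, 213, 213, 214, 213, 214]
t=12: [194, 194, 194, 193, 194, 193, 193, 193, 193]
t=13: [219, 219, 219, 220, 220, 220, 221, 220, 221]
t=14: [185, 185, 185, 185, 185, 185, 184, 184, 184]
t=15: [231, 231, 231, 231, 231, 231, 232, 232, 232]
t=16: [170, 170, 170, 169, 169, 169, 169, 169, 169]
t=17: [224, 224, 224, 223, 223, 223, 223, 223, 223]
t=18: [180, 180, 180, 180, 180, 180, 181, 181, 181]
t=19: [238, 238, 238, 237, 237, 237, 237, 237, 237]
t=20: [161, 161, 161, 161, 161, 161, 162, 162, 162]
t=21: [213, 213, 213, 213, 213, 213, 213, 213, 213]
t=22: [194, 194, 194, 194, 194, 194, 194, 194, 194]
t=23: [219, 219, 219, 219, 219, 219, 219, 219, 219]
t=24: [186, 186, 186, 186, 186, 186, 186, 186, 186]
t=25: [230, 230, 230, 230, 230, 230, 230, 230, 230]
t=26: [172, 172, 172, 172, 172, 172, 172, 172, 172]
t=27: [227, 227, 227, 227, 227, 227, 227, 227, 227]
t=28: [176, 176, 176, 176, 176, 176, 176, 176, 176]
t=29: [233, 233, 233, 233, 233, 233, 233, 233, 233]
t=30: [168, 168, 168, 168, 168, 168, 168, 168, 168]
t=31: [222, 222, 222, 222, 222, 222, 222, 222, 222]
t=32: [182, 182, 182, 182, 182, 182, 182, 182, 182]
t=33: [235, 235, 235, 235, 235, 235, 235, 235, 235]
t=34: [165, 165, 165, 165, 165, 165, 165, 165, 165]
t=35: [218, 218, 218, 218, 218, 218, 218, 218, 218]
t=36: [188, 188, 188, 188, 188, 188, 188, 188, 188]
t=37: [227, 227, 227, 227, 227, 227, 227, 227, 227]

Answer: [233, 233, 233, 233, 233, 233, 233, 233, 233]
Key observation: The state at step 27, [227, 227, 227, 227, 227, 227, 227, 227, 227], reappears at step 37: the system is in a cycle of period 10 from step 27 on.  Therefore the state at step 659 equals the state at step 27 + ((659 - 27) mod 10) = 29, which is [233, 233, 233, 233, 233, 233, 233, 233, 233].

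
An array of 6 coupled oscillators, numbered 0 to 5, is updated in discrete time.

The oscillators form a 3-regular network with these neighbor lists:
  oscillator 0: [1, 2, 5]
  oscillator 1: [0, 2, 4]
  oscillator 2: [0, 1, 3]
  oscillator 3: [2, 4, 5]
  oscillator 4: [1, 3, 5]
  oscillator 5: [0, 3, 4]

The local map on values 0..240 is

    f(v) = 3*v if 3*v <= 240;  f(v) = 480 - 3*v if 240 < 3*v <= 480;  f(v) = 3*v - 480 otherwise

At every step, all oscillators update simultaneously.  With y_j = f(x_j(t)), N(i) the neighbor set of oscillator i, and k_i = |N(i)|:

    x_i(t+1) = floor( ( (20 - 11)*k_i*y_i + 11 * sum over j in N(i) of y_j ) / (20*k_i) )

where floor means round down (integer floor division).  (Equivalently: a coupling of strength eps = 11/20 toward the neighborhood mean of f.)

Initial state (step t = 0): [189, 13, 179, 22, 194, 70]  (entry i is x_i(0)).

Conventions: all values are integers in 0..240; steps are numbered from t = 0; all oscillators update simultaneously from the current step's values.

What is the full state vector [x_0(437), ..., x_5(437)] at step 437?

Answer: [108, 108, 108, 108, 108, 108]
Key observation: The state at step 24, [36, 36, 36, 36, 36, 36], reappears at step 28: the system is in a cycle of period 4 from step 24 on.  Therefore the state at step 437 equals the state at step 24 + ((437 - 24) mod 4) = 25, which is [108, 108, 108, 108, 108, 108].

Derivation:
t=0: [189, 13, 179, 22, 194, 70]
t=1: [95, 62, 60, 97, 103, 141]
t=2: [165, 183, 185, 159, 156, 127]
t=3: [51, 49, 49, 35, 36, 50]
t=4: [150, 140, 140, 121, 122, 134]
t=5: [49, 64, 64, 98, 98, 82]
t=6: [179, 182, 182, 195, 195, 200]
t=7: [71, 71, 71, 100, 100, 102]
t=8: [205, 206, 206, 184, 184, 183]
t=9: [124, 125, 125, 83, 83, 82]
t=10: [130, 128, 128, 208, 208, 209]
t=11: [102, 103, 103, 135, 135, 135]
t=12: [154, 153, 153, 92, 92, 93]
t=13: [52, 54, 54, 169, 169, 168]
t=14: [134, 136, 136, 51, 51, 49]
t=15: [88, 87, 87, 137, 137, 136]
t=16: [190, 190, 190, 97, 97, 97]
t=17: [108, 108, 108, 170, 170, 170]
t=18: [132, 132, 132, 53, 53, 53]
t=19: [97, 97, 97, 145, 145, 145]
t=20: [162, 162, 162, 71, 71, 71]
t=21: [43, 43, 43, 175, 175, 175]
t=22: [113, 113, 113, 60, 60, 60]
t=23: [148, 148, 148, 172, 172, 172]
t=24: [36, 36, 36, 36, 36, 36]
t=25: [108, 108, 108, 108, 108, 108]
t=26: [156, 156, 156, 156, 156, 156]
t=27: [12, 12, 12, 12, 12, 12]
t=28: [36, 36, 36, 36, 36, 36]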